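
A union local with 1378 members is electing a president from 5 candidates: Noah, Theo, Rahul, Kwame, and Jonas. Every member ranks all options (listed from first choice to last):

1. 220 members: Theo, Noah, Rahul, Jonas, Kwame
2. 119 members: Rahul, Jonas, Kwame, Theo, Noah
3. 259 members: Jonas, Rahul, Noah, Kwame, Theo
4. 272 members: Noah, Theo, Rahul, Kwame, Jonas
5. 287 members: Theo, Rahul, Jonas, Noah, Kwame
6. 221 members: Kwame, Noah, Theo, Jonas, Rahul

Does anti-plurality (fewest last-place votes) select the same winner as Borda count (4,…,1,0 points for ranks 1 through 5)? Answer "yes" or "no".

no

Anti-plurality — last-place votes: Noah 119, Theo 259, Rahul 221, Kwame 507, Jonas 272. Winner: Noah.
Borda — scores: Noah 3216, Theo 3405, Rahul 3098, Kwame 1653, Jonas 2408. Winner: Theo.
The two methods disagree.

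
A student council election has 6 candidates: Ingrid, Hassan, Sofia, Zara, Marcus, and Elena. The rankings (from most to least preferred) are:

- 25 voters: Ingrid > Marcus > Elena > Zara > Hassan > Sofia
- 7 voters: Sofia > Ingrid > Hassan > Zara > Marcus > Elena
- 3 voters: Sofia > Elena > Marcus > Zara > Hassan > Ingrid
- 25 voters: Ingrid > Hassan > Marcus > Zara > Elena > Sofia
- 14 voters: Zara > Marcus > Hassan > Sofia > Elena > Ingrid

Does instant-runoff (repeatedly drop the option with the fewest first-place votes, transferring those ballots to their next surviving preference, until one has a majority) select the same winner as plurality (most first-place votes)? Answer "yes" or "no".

yes

Instant-runoff — R1 Ingrid 50, Hassan 0, Sofia 10, Zara 14, Marcus 0, Elena 0 (Ingrid winner). Winner: Ingrid.
Plurality — first-place votes: Ingrid 50, Hassan 0, Sofia 10, Zara 14, Marcus 0, Elena 0. Winner: Ingrid.
The two methods agree.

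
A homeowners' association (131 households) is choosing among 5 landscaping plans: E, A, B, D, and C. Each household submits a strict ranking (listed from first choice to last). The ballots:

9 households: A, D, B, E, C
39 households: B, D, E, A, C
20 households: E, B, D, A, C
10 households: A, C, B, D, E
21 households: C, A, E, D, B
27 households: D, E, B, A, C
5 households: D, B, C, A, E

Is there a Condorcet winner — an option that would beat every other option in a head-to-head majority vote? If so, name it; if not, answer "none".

none

Checking pairwise contests:
D beats E 90–41.
E beats A 86–45.
E beats B 68–63.
B beats D 69–62.
E beats C 95–36.
Every option loses at least one head-to-head, so there is no Condorcet winner.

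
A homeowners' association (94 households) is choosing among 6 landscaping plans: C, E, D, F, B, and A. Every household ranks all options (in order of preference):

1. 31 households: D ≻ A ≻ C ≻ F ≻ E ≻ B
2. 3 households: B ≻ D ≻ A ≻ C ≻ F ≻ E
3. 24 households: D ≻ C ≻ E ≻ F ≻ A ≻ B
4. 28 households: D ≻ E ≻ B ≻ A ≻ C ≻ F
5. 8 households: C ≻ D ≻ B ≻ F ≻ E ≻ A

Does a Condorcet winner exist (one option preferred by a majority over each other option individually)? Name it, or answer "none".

D

D vs C: 86–8 for D.
D vs E: 94–0 for D.
D vs F: 94–0 for D.
D vs B: 91–3 for D.
D vs A: 94–0 for D.
D beats every other option head-to-head.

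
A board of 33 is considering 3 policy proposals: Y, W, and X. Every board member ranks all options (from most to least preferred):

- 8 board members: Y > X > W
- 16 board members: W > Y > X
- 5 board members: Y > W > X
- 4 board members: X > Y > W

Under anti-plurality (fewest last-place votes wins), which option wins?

Y

Last-place votes: Y 0, W 12, X 21.
Y is ranked last by the fewest voters, so Y wins.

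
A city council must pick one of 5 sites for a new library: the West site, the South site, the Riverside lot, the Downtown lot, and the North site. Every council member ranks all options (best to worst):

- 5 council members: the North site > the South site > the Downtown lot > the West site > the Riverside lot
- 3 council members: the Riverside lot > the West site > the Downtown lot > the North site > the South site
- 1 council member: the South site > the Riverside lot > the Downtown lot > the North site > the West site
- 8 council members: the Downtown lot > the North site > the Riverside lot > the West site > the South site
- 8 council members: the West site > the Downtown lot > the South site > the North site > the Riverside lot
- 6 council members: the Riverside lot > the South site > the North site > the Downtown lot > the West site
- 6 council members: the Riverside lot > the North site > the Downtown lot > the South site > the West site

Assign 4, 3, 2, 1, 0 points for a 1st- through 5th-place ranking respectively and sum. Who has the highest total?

the Downtown lot

the West site: 5·1 + 3·3 + 1·0 + 8·1 + 8·4 + 6·0 + 6·0 = 54
the South site: 5·3 + 3·0 + 1·4 + 8·0 + 8·2 + 6·3 + 6·1 = 59
the Riverside lot: 5·0 + 3·4 + 1·3 + 8·2 + 8·0 + 6·4 + 6·4 = 79
the Downtown lot: 5·2 + 3·2 + 1·2 + 8·4 + 8·3 + 6·1 + 6·2 = 92
the North site: 5·4 + 3·1 + 1·1 + 8·3 + 8·1 + 6·2 + 6·3 = 86
the Downtown lot has the highest Borda score (92).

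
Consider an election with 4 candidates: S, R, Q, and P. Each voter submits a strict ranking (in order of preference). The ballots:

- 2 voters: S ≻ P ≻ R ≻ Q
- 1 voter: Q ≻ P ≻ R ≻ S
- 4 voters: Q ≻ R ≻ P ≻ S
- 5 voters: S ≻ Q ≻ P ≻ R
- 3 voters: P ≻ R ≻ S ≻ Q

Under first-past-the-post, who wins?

S

First-place votes: S 7, R 0, Q 5, P 3.
S has the most first-place votes.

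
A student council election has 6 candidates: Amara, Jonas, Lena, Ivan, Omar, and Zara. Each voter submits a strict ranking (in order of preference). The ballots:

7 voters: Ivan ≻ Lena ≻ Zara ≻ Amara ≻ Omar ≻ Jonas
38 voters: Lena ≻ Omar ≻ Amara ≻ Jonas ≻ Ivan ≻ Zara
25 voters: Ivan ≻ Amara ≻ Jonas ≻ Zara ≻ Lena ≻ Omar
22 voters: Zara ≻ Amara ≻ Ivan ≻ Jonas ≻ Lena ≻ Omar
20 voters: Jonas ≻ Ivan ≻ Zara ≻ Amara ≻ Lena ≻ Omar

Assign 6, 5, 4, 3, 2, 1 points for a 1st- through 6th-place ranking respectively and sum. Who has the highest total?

Amara: 7·3 + 38·4 + 25·5 + 22·5 + 20·3 = 468
Jonas: 7·1 + 38·3 + 25·4 + 22·3 + 20·6 = 407
Lena: 7·5 + 38·6 + 25·2 + 22·2 + 20·2 = 397
Ivan: 7·6 + 38·2 + 25·6 + 22·4 + 20·5 = 456
Omar: 7·2 + 38·5 + 25·1 + 22·1 + 20·1 = 271
Zara: 7·4 + 38·1 + 25·3 + 22·6 + 20·4 = 353
Amara has the highest Borda score (468).

Amara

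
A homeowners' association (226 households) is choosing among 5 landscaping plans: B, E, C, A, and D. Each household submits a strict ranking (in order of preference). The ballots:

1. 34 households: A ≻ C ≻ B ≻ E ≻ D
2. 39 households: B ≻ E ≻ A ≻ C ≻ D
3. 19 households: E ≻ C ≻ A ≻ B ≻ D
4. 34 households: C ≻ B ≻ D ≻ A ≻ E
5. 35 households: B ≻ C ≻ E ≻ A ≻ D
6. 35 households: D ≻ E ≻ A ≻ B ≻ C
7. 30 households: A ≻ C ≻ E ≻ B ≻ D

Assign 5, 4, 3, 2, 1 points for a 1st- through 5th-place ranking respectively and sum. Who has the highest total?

B: 34·3 + 39·5 + 19·2 + 34·4 + 35·5 + 35·2 + 30·2 = 776
E: 34·2 + 39·4 + 19·5 + 34·1 + 35·3 + 35·4 + 30·3 = 688
C: 34·4 + 39·2 + 19·4 + 34·5 + 35·4 + 35·1 + 30·4 = 755
A: 34·5 + 39·3 + 19·3 + 34·2 + 35·2 + 35·3 + 30·5 = 737
D: 34·1 + 39·1 + 19·1 + 34·3 + 35·1 + 35·5 + 30·1 = 434
B has the highest Borda score (776).

B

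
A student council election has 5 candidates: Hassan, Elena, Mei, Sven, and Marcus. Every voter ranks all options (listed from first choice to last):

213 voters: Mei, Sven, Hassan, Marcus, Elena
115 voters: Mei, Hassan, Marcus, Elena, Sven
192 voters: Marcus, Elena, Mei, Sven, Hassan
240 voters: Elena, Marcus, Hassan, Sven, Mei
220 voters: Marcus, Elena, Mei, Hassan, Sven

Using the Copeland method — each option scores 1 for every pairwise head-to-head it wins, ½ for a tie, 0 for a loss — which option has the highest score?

Marcus

Hassan: beats Sven; loses to Elena, Mei, and Marcus → score 1.
Elena: beats Hassan, Mei, and Sven; loses to Marcus → score 3.
Mei: beats Hassan and Sven; loses to Elena and Marcus → score 2.
Sven: loses to Hassan, Elena, Mei, and Marcus → score 0.
Marcus: beats Hassan, Elena, Mei, and Sven → score 4.
Marcus has the best pairwise record.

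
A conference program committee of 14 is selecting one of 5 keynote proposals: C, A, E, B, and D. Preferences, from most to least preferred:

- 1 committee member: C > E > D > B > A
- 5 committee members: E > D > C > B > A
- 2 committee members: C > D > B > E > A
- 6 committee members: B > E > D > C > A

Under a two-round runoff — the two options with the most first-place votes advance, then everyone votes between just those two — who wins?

Round 1 first-place votes: C 3, A 0, E 5, B 6, D 0.
B and E advance.
Runoff: B is preferred to E by 8 voters; E by 6.
B wins the runoff.

B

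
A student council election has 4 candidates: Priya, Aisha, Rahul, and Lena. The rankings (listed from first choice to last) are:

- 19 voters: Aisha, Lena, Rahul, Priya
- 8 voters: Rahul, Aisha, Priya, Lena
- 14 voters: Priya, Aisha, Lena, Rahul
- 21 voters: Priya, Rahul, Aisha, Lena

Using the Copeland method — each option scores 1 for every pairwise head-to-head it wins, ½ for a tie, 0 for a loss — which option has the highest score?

Priya: beats Aisha, Rahul, and Lena → score 3.
Aisha: beats Rahul and Lena; loses to Priya → score 2.
Rahul: loses to Priya, Aisha, and Lena → score 0.
Lena: beats Rahul; loses to Priya and Aisha → score 1.
Priya has the best pairwise record.

Priya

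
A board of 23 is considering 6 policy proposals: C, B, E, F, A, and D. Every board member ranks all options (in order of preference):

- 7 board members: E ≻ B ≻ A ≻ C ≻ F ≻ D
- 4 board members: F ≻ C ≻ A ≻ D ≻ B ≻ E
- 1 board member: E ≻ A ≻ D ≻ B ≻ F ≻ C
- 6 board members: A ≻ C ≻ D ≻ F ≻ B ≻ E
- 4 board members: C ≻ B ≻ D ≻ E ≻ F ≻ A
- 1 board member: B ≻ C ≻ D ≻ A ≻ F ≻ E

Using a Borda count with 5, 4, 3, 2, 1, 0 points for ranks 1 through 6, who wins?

C: 7·2 + 4·4 + 1·0 + 6·4 + 4·5 + 1·4 = 78
B: 7·4 + 4·1 + 1·2 + 6·1 + 4·4 + 1·5 = 61
E: 7·5 + 4·0 + 1·5 + 6·0 + 4·2 + 1·0 = 48
F: 7·1 + 4·5 + 1·1 + 6·2 + 4·1 + 1·1 = 45
A: 7·3 + 4·3 + 1·4 + 6·5 + 4·0 + 1·2 = 69
D: 7·0 + 4·2 + 1·3 + 6·3 + 4·3 + 1·3 = 44
C has the highest Borda score (78).

C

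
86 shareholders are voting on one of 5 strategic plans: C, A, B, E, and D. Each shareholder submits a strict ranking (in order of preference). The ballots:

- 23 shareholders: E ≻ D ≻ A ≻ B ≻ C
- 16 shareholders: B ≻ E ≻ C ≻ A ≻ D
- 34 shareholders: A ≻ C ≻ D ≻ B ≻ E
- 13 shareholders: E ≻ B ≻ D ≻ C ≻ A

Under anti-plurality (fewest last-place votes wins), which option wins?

Last-place votes: C 23, A 13, B 0, E 34, D 16.
B is ranked last by the fewest voters, so B wins.

B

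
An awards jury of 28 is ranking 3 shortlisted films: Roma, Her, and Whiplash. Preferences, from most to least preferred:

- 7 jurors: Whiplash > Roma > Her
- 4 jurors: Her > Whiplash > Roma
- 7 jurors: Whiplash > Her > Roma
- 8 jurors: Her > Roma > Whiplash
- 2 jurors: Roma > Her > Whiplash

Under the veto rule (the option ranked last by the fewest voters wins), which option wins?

Last-place votes: Roma 11, Her 7, Whiplash 10.
Her is ranked last by the fewest voters, so Her wins.

Her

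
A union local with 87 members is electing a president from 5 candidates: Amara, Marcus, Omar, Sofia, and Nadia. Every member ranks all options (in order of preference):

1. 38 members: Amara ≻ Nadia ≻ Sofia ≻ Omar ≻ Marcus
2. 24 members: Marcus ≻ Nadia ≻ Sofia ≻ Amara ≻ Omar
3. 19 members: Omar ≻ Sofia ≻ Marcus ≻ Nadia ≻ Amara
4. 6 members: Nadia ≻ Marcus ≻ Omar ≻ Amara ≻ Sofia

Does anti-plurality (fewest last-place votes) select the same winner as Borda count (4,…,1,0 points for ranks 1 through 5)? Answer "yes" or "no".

Anti-plurality — last-place votes: Amara 19, Marcus 38, Omar 24, Sofia 6, Nadia 0. Winner: Nadia.
Borda — scores: Amara 182, Marcus 152, Omar 126, Sofia 181, Nadia 229. Winner: Nadia.
The two methods agree.

yes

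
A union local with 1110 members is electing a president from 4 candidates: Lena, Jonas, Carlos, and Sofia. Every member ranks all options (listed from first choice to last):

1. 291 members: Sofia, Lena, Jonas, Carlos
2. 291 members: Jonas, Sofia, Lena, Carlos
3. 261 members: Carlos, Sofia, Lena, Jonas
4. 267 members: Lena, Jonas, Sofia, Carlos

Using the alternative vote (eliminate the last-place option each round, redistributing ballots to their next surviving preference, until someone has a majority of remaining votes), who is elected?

Round 1: Lena 267, Jonas 291, Carlos 261, Sofia 291. Eliminate Carlos.
Round 2: Lena 267, Jonas 291, Sofia 552. Eliminate Lena.
Round 3: Jonas 558, Sofia 552. Jonas has a majority.

Jonas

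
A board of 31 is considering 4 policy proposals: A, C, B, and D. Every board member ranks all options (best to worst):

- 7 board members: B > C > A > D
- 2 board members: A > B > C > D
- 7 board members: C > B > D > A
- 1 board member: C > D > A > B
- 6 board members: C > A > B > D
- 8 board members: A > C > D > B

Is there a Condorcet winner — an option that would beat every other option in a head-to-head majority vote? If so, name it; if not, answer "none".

C vs A: 21–10 for C.
C vs B: 22–9 for C.
C vs D: 31–0 for C.
C beats every other option head-to-head.

C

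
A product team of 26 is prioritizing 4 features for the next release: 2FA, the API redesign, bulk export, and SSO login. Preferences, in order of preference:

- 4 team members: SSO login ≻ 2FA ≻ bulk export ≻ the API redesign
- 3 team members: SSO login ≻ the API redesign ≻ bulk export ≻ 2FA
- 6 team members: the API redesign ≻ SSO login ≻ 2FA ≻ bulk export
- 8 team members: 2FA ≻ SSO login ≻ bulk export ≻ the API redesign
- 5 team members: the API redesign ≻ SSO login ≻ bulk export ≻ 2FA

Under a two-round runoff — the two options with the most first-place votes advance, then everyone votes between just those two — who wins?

the API redesign

Round 1 first-place votes: 2FA 8, the API redesign 11, bulk export 0, SSO login 7.
the API redesign and 2FA advance.
Runoff: the API redesign is preferred to 2FA by 14 voters; 2FA by 12.
the API redesign wins the runoff.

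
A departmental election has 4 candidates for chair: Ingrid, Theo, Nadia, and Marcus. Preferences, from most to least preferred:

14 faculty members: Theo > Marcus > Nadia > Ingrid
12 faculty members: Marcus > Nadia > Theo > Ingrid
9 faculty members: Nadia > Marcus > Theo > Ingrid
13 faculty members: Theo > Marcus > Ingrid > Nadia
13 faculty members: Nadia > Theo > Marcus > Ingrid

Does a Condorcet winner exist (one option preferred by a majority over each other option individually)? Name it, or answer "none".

none

Checking pairwise contests:
Theo beats Ingrid 61–0.
Nadia beats Theo 34–27.
Marcus beats Nadia 39–22.
Theo beats Marcus 40–21.
Every option loses at least one head-to-head, so there is no Condorcet winner.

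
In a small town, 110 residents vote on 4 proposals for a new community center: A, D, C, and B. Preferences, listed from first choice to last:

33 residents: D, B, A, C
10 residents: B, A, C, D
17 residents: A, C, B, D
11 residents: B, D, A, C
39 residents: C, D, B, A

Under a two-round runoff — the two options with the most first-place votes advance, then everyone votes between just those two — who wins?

C

Round 1 first-place votes: A 17, D 33, C 39, B 21.
C and D advance.
Runoff: C is preferred to D by 66 voters; D by 44.
C wins the runoff.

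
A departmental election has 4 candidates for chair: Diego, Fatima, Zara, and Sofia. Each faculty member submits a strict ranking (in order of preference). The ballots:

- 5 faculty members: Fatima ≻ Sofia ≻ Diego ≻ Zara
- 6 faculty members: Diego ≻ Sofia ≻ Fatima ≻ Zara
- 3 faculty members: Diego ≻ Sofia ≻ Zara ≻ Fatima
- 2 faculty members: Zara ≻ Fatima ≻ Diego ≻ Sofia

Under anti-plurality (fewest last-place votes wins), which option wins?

Last-place votes: Diego 0, Fatima 3, Zara 11, Sofia 2.
Diego is ranked last by the fewest voters, so Diego wins.

Diego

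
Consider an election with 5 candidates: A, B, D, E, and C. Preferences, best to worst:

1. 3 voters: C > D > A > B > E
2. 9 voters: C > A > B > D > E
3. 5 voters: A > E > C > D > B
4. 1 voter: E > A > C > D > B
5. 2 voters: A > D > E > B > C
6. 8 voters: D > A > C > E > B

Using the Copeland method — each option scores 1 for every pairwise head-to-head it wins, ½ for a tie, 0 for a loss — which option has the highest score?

A

A: beats B, D, E, and C → score 4.
B: loses to A, D, E, and C → score 0.
D: beats B and E; loses to A and C → score 2.
E: beats B; loses to A, D, and C → score 1.
C: beats B, D, and E; loses to A → score 3.
A has the best pairwise record.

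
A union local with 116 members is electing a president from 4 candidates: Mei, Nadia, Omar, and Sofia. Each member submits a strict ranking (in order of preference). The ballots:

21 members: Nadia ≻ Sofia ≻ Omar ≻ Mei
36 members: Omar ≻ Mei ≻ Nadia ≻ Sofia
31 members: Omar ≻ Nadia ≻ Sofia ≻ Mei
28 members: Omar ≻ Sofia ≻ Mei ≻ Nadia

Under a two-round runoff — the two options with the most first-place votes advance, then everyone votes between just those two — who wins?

Round 1 first-place votes: Mei 0, Nadia 21, Omar 95, Sofia 0.
Omar and Nadia advance.
Runoff: Omar is preferred to Nadia by 95 voters; Nadia by 21.
Omar wins the runoff.

Omar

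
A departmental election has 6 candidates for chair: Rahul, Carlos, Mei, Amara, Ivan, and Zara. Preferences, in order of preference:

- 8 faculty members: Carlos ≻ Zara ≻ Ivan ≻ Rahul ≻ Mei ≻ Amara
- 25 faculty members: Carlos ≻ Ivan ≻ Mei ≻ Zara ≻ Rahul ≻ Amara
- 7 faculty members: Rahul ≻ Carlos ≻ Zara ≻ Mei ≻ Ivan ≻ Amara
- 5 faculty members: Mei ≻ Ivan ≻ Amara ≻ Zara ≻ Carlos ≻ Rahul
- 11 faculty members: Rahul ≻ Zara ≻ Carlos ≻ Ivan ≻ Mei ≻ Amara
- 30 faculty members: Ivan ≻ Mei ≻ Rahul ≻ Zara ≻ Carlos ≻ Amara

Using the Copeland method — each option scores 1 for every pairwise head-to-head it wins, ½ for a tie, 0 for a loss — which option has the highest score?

Ivan

Rahul: beats Carlos, Amara, and Zara; loses to Mei and Ivan → score 3.
Carlos: beats Mei, Amara, and Ivan; loses to Rahul and Zara → score 3.
Mei: beats Rahul, Amara, and Zara; loses to Carlos and Ivan → score 3.
Amara: loses to Rahul, Carlos, Mei, Ivan, and Zara → score 0.
Ivan: beats Rahul, Mei, Amara, and Zara; loses to Carlos → score 4.
Zara: beats Carlos and Amara; loses to Rahul, Mei, and Ivan → score 2.
Ivan has the best pairwise record.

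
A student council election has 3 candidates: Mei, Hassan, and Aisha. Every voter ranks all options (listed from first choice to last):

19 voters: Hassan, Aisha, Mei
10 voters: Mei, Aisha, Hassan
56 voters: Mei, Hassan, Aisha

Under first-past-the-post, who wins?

First-place votes: Mei 66, Hassan 19, Aisha 0.
Mei has the most first-place votes.

Mei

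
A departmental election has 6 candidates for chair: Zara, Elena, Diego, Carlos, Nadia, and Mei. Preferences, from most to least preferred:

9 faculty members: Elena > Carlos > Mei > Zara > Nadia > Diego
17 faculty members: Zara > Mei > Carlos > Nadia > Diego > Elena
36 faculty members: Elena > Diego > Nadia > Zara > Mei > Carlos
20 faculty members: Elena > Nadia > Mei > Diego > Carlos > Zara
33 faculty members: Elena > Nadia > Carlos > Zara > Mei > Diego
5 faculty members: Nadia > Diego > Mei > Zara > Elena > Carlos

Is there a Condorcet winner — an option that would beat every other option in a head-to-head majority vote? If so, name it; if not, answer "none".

Elena vs Zara: 98–22 for Elena.
Elena vs Diego: 98–22 for Elena.
Elena vs Carlos: 103–17 for Elena.
Elena vs Nadia: 98–22 for Elena.
Elena vs Mei: 98–22 for Elena.
Elena beats every other option head-to-head.

Elena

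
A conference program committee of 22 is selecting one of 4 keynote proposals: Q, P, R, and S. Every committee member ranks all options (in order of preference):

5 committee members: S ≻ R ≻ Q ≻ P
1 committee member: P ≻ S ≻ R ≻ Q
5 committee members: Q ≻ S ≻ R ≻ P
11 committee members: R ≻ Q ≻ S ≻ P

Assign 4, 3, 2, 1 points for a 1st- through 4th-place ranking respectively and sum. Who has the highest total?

R

Q: 5·2 + 1·1 + 5·4 + 11·3 = 64
P: 5·1 + 1·4 + 5·1 + 11·1 = 25
R: 5·3 + 1·2 + 5·2 + 11·4 = 71
S: 5·4 + 1·3 + 5·3 + 11·2 = 60
R has the highest Borda score (71).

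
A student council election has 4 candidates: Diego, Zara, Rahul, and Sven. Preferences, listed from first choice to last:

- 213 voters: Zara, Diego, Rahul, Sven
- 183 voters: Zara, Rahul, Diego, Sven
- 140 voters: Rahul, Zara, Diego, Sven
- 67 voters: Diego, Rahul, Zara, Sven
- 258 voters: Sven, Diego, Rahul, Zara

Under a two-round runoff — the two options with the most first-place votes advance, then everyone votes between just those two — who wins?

Zara

Round 1 first-place votes: Diego 67, Zara 396, Rahul 140, Sven 258.
Zara and Sven advance.
Runoff: Zara is preferred to Sven by 603 voters; Sven by 258.
Zara wins the runoff.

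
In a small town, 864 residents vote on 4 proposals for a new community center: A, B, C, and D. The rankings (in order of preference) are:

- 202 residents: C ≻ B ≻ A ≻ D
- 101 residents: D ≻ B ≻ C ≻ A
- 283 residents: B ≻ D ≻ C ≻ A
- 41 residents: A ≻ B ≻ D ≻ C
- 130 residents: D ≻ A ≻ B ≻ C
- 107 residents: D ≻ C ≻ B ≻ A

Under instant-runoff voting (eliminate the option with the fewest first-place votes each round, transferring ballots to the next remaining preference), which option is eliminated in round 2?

C

Round 1: A 41, B 283, C 202, D 338. Eliminate A.
Round 2: B 324, C 202, D 338. Eliminate C.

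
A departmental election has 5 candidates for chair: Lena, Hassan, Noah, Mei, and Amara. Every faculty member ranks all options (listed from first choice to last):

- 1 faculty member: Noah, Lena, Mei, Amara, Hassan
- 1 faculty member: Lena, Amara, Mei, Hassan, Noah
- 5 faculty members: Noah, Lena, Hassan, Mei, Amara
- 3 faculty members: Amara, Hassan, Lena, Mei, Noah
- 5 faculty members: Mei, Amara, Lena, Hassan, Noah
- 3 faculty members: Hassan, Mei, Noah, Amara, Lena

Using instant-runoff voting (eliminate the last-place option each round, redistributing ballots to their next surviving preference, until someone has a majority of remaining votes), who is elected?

Round 1: Lena 1, Hassan 3, Noah 6, Mei 5, Amara 3. Eliminate Lena.
Round 2: Hassan 3, Noah 6, Mei 5, Amara 4. Eliminate Hassan.
Round 3: Noah 6, Mei 8, Amara 4. Eliminate Amara.
Round 4: Noah 6, Mei 12. Mei has a majority.

Mei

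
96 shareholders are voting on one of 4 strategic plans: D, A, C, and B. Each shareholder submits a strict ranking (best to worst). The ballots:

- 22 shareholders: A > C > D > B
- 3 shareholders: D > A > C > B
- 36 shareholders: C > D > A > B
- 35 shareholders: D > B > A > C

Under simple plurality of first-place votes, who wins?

First-place votes: D 38, A 22, C 36, B 0.
D has the most first-place votes.

D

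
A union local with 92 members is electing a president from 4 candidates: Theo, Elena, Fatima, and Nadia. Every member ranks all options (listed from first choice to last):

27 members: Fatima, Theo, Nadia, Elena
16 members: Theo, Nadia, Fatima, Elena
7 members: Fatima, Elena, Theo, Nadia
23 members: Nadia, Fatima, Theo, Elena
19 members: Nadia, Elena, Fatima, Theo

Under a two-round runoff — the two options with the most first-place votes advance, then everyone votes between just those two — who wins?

Round 1 first-place votes: Theo 16, Elena 0, Fatima 34, Nadia 42.
Nadia and Fatima advance.
Runoff: Nadia is preferred to Fatima by 58 voters; Fatima by 34.
Nadia wins the runoff.

Nadia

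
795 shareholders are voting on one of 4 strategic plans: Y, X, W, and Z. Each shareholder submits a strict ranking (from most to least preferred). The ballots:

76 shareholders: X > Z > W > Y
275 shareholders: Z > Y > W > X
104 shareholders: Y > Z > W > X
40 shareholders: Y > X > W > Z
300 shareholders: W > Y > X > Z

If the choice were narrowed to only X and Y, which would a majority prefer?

Voters preferring X to Y: 76; preferring Y to X: 719.
Y wins the head-to-head.

Y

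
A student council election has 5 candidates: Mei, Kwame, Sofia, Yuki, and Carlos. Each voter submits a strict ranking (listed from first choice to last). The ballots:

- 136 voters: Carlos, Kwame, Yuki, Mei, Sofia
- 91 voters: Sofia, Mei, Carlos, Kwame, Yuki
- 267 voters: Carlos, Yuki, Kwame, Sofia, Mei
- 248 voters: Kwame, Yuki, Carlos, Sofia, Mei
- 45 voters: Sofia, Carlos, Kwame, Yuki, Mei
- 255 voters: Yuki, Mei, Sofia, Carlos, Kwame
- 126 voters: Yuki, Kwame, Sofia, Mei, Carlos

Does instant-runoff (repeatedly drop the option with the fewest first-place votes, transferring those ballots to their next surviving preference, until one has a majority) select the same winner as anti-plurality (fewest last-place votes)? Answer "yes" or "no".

Instant-runoff — R1 Mei 0, Kwame 248, Sofia 136, Yuki 381, Carlos 403 (Mei out); R2 Kwame 248, Sofia 136, Yuki 381, Carlos 403 (Sofia out); R3 Kwame 248, Yuki 381, Carlos 539 (Kwame out); R4 Yuki 629, Carlos 539 (Yuki winner). Winner: Yuki.
Anti-plurality — last-place votes: Mei 560, Kwame 255, Sofia 136, Yuki 91, Carlos 126. Winner: Yuki.
The two methods agree.

yes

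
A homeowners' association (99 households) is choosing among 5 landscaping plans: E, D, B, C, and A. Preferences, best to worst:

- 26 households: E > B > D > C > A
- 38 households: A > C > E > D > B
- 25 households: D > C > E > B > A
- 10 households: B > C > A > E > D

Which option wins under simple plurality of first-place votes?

First-place votes: E 26, D 25, B 10, C 0, A 38.
A has the most first-place votes.

A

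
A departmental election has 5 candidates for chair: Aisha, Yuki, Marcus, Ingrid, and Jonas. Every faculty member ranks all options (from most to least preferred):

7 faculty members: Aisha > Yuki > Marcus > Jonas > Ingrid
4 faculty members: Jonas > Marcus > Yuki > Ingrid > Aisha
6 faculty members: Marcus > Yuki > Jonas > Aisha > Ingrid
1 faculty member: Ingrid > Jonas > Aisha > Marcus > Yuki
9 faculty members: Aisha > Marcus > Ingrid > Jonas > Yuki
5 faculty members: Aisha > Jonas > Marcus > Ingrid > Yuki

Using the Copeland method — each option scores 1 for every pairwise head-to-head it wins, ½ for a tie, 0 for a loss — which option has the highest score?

Aisha: beats Yuki, Marcus, Ingrid, and Jonas → score 4.
Yuki: beats Ingrid; loses to Aisha, Marcus, and Jonas → score 1.
Marcus: beats Yuki, Ingrid, and Jonas; loses to Aisha → score 3.
Ingrid: loses to Aisha, Yuki, Marcus, and Jonas → score 0.
Jonas: beats Yuki and Ingrid; loses to Aisha and Marcus → score 2.
Aisha has the best pairwise record.

Aisha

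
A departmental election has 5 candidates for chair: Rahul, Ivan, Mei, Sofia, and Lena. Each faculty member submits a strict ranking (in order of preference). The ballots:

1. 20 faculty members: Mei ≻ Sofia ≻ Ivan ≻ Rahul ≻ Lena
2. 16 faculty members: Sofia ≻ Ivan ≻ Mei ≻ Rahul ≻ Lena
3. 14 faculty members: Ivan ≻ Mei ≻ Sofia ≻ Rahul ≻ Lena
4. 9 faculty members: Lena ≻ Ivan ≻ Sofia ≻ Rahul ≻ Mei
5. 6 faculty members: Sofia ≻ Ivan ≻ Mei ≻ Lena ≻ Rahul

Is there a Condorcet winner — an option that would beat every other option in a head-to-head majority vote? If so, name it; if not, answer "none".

Checking pairwise contests:
Ivan beats Rahul 65–0.
Sofia beats Ivan 42–23.
Ivan beats Mei 45–20.
Mei beats Sofia 34–31.
Rahul beats Lena 50–15.
Every option loses at least one head-to-head, so there is no Condorcet winner.

none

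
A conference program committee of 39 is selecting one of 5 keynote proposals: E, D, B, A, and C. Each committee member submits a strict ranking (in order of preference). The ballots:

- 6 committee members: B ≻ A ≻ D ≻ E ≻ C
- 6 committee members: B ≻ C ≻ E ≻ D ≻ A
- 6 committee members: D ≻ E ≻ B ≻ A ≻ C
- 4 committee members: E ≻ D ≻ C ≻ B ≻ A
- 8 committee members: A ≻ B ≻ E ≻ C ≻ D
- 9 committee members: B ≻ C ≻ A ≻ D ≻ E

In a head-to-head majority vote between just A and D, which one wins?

A

Voters preferring A to D: 23; preferring D to A: 16.
A wins the head-to-head.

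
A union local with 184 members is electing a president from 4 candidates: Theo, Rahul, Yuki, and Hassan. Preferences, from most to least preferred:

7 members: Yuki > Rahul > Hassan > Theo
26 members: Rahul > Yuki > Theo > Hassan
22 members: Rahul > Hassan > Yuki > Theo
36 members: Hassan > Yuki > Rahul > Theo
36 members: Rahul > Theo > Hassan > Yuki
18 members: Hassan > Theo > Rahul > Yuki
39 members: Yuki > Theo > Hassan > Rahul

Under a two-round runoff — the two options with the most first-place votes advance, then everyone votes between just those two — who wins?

Round 1 first-place votes: Theo 0, Rahul 84, Yuki 46, Hassan 54.
Rahul and Hassan advance.
Runoff: Rahul is preferred to Hassan by 91 voters; Hassan by 93.
Hassan wins the runoff.

Hassan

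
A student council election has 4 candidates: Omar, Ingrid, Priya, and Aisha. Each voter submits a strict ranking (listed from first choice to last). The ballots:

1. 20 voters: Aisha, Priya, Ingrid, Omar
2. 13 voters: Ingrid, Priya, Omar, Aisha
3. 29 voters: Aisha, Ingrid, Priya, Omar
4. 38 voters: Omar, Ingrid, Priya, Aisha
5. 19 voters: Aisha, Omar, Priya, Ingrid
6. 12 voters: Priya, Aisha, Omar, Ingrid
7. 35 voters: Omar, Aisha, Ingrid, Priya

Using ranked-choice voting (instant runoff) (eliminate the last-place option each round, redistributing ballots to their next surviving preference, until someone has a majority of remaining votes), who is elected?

Omar

Round 1: Omar 73, Ingrid 13, Priya 12, Aisha 68. Eliminate Priya.
Round 2: Omar 73, Ingrid 13, Aisha 80. Eliminate Ingrid.
Round 3: Omar 86, Aisha 80. Omar has a majority.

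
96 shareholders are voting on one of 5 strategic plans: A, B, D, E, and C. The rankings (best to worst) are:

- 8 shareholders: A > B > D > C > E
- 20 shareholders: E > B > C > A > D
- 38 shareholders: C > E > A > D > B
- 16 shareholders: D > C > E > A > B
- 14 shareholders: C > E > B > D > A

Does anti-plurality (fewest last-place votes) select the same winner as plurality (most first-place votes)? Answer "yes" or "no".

yes

Anti-plurality — last-place votes: A 14, B 54, D 20, E 8, C 0. Winner: C.
Plurality — first-place votes: A 8, B 0, D 16, E 20, C 52. Winner: C.
The two methods agree.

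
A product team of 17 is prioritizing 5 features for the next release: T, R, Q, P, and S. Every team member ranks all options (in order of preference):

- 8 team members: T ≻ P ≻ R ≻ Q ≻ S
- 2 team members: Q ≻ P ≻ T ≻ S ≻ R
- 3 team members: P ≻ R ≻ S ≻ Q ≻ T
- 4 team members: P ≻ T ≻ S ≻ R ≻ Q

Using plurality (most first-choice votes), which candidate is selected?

T

First-place votes: T 8, R 0, Q 2, P 7, S 0.
T has the most first-place votes.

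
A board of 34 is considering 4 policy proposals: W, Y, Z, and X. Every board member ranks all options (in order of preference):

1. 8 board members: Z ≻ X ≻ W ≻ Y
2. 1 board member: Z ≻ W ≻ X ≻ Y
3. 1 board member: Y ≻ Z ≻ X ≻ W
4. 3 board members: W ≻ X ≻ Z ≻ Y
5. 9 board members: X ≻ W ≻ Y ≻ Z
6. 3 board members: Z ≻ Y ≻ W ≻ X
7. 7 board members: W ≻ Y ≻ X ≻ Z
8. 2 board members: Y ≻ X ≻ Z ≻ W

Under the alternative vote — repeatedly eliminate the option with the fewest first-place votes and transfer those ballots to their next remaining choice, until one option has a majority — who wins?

X

Round 1: W 10, Y 3, Z 12, X 9. Eliminate Y.
Round 2: W 10, Z 13, X 11. Eliminate W.
Round 3: Z 13, X 21. X has a majority.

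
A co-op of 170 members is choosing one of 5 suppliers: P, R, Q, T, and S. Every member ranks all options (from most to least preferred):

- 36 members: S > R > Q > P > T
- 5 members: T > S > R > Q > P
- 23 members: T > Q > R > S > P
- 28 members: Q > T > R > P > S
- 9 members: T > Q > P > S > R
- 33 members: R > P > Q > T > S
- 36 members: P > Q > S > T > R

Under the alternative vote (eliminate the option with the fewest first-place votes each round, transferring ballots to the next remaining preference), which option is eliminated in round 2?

Round 1: P 36, R 33, Q 28, T 37, S 36. Eliminate Q.
Round 2: P 36, R 33, T 65, S 36. Eliminate R.

R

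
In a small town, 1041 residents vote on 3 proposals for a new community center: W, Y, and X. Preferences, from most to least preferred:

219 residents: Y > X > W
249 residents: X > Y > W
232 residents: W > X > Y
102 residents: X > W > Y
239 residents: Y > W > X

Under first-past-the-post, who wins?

First-place votes: W 232, Y 458, X 351.
Y has the most first-place votes.

Y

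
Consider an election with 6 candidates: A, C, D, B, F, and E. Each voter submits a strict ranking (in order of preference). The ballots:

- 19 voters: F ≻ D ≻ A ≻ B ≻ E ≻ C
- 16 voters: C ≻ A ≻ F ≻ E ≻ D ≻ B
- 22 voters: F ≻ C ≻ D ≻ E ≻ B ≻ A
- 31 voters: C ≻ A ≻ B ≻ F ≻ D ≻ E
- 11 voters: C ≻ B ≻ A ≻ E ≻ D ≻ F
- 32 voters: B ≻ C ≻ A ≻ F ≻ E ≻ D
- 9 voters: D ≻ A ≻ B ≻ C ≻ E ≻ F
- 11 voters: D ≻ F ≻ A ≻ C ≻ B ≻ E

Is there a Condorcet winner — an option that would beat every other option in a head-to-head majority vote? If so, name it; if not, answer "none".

C vs A: 112–39 for C.
C vs D: 112–39 for C.
C vs B: 91–60 for C.
C vs F: 99–52 for C.
C vs E: 132–19 for C.
C beats every other option head-to-head.

C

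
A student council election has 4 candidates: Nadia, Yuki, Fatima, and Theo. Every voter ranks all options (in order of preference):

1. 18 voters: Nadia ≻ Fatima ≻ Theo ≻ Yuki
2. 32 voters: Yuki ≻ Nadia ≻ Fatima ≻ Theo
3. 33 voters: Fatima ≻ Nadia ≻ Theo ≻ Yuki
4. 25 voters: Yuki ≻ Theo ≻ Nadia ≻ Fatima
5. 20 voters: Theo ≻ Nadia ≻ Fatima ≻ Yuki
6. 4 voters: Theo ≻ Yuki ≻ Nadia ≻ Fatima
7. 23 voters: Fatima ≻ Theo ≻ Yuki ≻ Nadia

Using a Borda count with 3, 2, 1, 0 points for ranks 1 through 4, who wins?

Nadia: 18·3 + 32·2 + 33·2 + 25·1 + 20·2 + 4·1 + 23·0 = 253
Yuki: 18·0 + 32·3 + 33·0 + 25·3 + 20·0 + 4·2 + 23·1 = 202
Fatima: 18·2 + 32·1 + 33·3 + 25·0 + 20·1 + 4·0 + 23·3 = 256
Theo: 18·1 + 32·0 + 33·1 + 25·2 + 20·3 + 4·3 + 23·2 = 219
Fatima has the highest Borda score (256).

Fatima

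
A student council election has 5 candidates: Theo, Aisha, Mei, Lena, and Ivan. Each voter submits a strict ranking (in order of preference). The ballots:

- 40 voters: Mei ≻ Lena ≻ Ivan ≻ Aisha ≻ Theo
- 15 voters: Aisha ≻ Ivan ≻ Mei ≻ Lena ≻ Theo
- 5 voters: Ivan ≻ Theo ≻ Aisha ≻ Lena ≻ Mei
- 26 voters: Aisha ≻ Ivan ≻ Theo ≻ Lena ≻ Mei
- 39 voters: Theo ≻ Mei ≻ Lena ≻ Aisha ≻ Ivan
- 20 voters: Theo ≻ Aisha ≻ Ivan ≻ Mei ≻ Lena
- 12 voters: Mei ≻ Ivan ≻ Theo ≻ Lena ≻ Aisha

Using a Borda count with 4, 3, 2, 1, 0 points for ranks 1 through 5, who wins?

Mei

Theo: 40·0 + 15·0 + 5·3 + 26·2 + 39·4 + 20·4 + 12·2 = 327
Aisha: 40·1 + 15·4 + 5·2 + 26·4 + 39·1 + 20·3 + 12·0 = 313
Mei: 40·4 + 15·2 + 5·0 + 26·0 + 39·3 + 20·1 + 12·4 = 375
Lena: 40·3 + 15·1 + 5·1 + 26·1 + 39·2 + 20·0 + 12·1 = 256
Ivan: 40·2 + 15·3 + 5·4 + 26·3 + 39·0 + 20·2 + 12·3 = 299
Mei has the highest Borda score (375).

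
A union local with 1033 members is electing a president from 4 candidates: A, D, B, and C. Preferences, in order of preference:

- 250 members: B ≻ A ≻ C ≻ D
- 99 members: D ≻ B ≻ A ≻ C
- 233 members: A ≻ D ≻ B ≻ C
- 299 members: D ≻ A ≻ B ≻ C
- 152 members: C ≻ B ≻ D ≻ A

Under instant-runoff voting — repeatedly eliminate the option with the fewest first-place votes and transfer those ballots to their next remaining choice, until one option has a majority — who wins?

D

Round 1: A 233, D 398, B 250, C 152. Eliminate C.
Round 2: A 233, D 398, B 402. Eliminate A.
Round 3: D 631, B 402. D has a majority.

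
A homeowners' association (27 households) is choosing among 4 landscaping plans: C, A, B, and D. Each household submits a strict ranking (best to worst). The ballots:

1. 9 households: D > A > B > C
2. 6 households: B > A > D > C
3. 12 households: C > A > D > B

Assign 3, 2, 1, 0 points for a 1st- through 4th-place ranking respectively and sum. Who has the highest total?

A

C: 9·0 + 6·0 + 12·3 = 36
A: 9·2 + 6·2 + 12·2 = 54
B: 9·1 + 6·3 + 12·0 = 27
D: 9·3 + 6·1 + 12·1 = 45
A has the highest Borda score (54).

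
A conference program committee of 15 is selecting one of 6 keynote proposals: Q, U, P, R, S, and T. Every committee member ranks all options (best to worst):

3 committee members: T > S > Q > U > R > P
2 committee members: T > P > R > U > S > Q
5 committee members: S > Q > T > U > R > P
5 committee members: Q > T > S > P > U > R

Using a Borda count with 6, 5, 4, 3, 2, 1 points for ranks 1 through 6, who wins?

Q: 3·4 + 2·1 + 5·5 + 5·6 = 69
U: 3·3 + 2·3 + 5·3 + 5·2 = 40
P: 3·1 + 2·5 + 5·1 + 5·3 = 33
R: 3·2 + 2·4 + 5·2 + 5·1 = 29
S: 3·5 + 2·2 + 5·6 + 5·4 = 69
T: 3·6 + 2·6 + 5·4 + 5·5 = 75
T has the highest Borda score (75).

T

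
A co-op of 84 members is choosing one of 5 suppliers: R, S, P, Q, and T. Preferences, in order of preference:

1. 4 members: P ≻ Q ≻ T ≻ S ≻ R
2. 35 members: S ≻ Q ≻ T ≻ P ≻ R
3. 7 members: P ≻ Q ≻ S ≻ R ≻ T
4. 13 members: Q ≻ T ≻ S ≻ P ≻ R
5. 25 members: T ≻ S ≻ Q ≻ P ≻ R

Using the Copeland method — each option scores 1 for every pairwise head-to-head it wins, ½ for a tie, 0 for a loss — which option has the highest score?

R: loses to S, P, Q, and T → score 0.
S: beats R, P, and Q; ties T → score 3.5.
P: beats R; loses to S, Q, and T → score 1.
Q: beats R, P, and T; loses to S → score 3.
T: beats R and P; ties S; loses to Q → score 2.5.
S has the best pairwise record.

S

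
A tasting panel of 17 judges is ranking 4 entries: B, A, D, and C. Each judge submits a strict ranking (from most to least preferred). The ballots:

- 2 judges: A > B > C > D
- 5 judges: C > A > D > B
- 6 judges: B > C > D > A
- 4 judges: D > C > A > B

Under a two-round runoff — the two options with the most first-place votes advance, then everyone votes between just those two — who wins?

Round 1 first-place votes: B 6, A 2, D 4, C 5.
B and C advance.
Runoff: B is preferred to C by 8 voters; C by 9.
C wins the runoff.

C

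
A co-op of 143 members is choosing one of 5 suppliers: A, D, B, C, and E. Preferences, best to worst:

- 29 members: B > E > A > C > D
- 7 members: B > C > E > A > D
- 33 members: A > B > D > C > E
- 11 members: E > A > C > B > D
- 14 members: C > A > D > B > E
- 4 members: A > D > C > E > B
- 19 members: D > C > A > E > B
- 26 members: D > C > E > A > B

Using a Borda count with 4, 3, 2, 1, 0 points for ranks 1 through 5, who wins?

A

A: 29·2 + 7·1 + 33·4 + 11·3 + 14·3 + 4·4 + 19·2 + 26·1 = 352
D: 29·0 + 7·0 + 33·2 + 11·0 + 14·2 + 4·3 + 19·4 + 26·4 = 286
B: 29·4 + 7·4 + 33·3 + 11·1 + 14·1 + 4·0 + 19·0 + 26·0 = 268
C: 29·1 + 7·3 + 33·1 + 11·2 + 14·4 + 4·2 + 19·3 + 26·3 = 304
E: 29·3 + 7·2 + 33·0 + 11·4 + 14·0 + 4·1 + 19·1 + 26·2 = 220
A has the highest Borda score (352).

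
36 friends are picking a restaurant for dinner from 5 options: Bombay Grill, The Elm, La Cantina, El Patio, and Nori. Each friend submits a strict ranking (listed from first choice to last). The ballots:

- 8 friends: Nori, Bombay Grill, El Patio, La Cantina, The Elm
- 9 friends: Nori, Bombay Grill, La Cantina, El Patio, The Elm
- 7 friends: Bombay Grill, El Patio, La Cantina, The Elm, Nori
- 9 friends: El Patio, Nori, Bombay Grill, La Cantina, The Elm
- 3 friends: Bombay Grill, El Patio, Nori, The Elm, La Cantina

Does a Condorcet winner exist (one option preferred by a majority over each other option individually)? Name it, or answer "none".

none

Checking pairwise contests:
Nori beats Bombay Grill 26–10.
Bombay Grill beats The Elm 36–0.
Bombay Grill beats La Cantina 36–0.
Bombay Grill beats El Patio 27–9.
El Patio beats Nori 19–17.
Every option loses at least one head-to-head, so there is no Condorcet winner.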